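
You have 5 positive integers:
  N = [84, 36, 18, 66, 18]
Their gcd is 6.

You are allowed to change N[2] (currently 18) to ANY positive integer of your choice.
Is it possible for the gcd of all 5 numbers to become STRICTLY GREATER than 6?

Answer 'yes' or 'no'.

Answer: no

Derivation:
Current gcd = 6
gcd of all OTHER numbers (without N[2]=18): gcd([84, 36, 66, 18]) = 6
The new gcd after any change is gcd(6, new_value).
This can be at most 6.
Since 6 = old gcd 6, the gcd can only stay the same or decrease.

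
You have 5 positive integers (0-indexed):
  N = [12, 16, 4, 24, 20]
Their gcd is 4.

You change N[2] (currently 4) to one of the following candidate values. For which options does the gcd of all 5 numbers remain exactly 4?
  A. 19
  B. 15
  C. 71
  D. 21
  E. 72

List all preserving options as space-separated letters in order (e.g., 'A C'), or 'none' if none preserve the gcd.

Answer: E

Derivation:
Old gcd = 4; gcd of others (without N[2]) = 4
New gcd for candidate v: gcd(4, v). Preserves old gcd iff gcd(4, v) = 4.
  Option A: v=19, gcd(4,19)=1 -> changes
  Option B: v=15, gcd(4,15)=1 -> changes
  Option C: v=71, gcd(4,71)=1 -> changes
  Option D: v=21, gcd(4,21)=1 -> changes
  Option E: v=72, gcd(4,72)=4 -> preserves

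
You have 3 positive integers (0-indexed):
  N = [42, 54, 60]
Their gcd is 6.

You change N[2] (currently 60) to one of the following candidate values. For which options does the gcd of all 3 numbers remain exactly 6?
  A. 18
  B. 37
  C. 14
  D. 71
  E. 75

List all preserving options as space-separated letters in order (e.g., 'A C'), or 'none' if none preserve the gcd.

Old gcd = 6; gcd of others (without N[2]) = 6
New gcd for candidate v: gcd(6, v). Preserves old gcd iff gcd(6, v) = 6.
  Option A: v=18, gcd(6,18)=6 -> preserves
  Option B: v=37, gcd(6,37)=1 -> changes
  Option C: v=14, gcd(6,14)=2 -> changes
  Option D: v=71, gcd(6,71)=1 -> changes
  Option E: v=75, gcd(6,75)=3 -> changes

Answer: A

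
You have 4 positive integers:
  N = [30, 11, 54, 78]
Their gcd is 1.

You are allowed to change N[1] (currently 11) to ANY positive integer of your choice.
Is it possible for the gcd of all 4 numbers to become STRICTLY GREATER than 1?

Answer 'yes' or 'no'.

Current gcd = 1
gcd of all OTHER numbers (without N[1]=11): gcd([30, 54, 78]) = 6
The new gcd after any change is gcd(6, new_value).
This can be at most 6.
Since 6 > old gcd 1, the gcd CAN increase (e.g., set N[1] = 6).

Answer: yes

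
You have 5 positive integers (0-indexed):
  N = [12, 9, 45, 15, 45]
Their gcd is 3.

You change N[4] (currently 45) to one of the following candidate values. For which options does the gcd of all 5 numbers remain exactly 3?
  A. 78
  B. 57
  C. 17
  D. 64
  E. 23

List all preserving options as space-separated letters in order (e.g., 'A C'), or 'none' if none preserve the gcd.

Old gcd = 3; gcd of others (without N[4]) = 3
New gcd for candidate v: gcd(3, v). Preserves old gcd iff gcd(3, v) = 3.
  Option A: v=78, gcd(3,78)=3 -> preserves
  Option B: v=57, gcd(3,57)=3 -> preserves
  Option C: v=17, gcd(3,17)=1 -> changes
  Option D: v=64, gcd(3,64)=1 -> changes
  Option E: v=23, gcd(3,23)=1 -> changes

Answer: A B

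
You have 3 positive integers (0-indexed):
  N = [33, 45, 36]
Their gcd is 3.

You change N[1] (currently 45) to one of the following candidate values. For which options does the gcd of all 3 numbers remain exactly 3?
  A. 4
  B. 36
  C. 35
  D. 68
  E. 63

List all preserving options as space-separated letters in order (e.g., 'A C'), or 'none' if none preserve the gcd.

Old gcd = 3; gcd of others (without N[1]) = 3
New gcd for candidate v: gcd(3, v). Preserves old gcd iff gcd(3, v) = 3.
  Option A: v=4, gcd(3,4)=1 -> changes
  Option B: v=36, gcd(3,36)=3 -> preserves
  Option C: v=35, gcd(3,35)=1 -> changes
  Option D: v=68, gcd(3,68)=1 -> changes
  Option E: v=63, gcd(3,63)=3 -> preserves

Answer: B E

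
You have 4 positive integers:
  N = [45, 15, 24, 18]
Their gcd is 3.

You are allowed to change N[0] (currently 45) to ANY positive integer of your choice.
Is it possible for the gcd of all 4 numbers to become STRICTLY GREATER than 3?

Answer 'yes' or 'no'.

Answer: no

Derivation:
Current gcd = 3
gcd of all OTHER numbers (without N[0]=45): gcd([15, 24, 18]) = 3
The new gcd after any change is gcd(3, new_value).
This can be at most 3.
Since 3 = old gcd 3, the gcd can only stay the same or decrease.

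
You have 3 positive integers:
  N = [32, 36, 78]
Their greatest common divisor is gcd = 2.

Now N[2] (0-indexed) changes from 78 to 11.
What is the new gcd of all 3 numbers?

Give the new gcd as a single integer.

Answer: 1

Derivation:
Numbers: [32, 36, 78], gcd = 2
Change: index 2, 78 -> 11
gcd of the OTHER numbers (without index 2): gcd([32, 36]) = 4
New gcd = gcd(g_others, new_val) = gcd(4, 11) = 1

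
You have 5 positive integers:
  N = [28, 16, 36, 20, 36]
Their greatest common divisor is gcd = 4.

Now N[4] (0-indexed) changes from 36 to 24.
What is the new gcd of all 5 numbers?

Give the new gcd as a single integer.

Numbers: [28, 16, 36, 20, 36], gcd = 4
Change: index 4, 36 -> 24
gcd of the OTHER numbers (without index 4): gcd([28, 16, 36, 20]) = 4
New gcd = gcd(g_others, new_val) = gcd(4, 24) = 4

Answer: 4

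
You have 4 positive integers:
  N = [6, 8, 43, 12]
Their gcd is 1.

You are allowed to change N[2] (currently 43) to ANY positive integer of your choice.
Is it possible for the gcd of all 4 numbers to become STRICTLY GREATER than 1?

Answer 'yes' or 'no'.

Answer: yes

Derivation:
Current gcd = 1
gcd of all OTHER numbers (without N[2]=43): gcd([6, 8, 12]) = 2
The new gcd after any change is gcd(2, new_value).
This can be at most 2.
Since 2 > old gcd 1, the gcd CAN increase (e.g., set N[2] = 2).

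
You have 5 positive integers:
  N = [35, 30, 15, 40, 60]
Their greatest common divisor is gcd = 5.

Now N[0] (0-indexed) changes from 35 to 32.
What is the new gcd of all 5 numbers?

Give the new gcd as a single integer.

Answer: 1

Derivation:
Numbers: [35, 30, 15, 40, 60], gcd = 5
Change: index 0, 35 -> 32
gcd of the OTHER numbers (without index 0): gcd([30, 15, 40, 60]) = 5
New gcd = gcd(g_others, new_val) = gcd(5, 32) = 1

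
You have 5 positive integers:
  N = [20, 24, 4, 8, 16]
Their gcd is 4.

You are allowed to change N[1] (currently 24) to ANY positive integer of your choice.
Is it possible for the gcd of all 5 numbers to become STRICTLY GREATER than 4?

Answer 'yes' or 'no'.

Current gcd = 4
gcd of all OTHER numbers (without N[1]=24): gcd([20, 4, 8, 16]) = 4
The new gcd after any change is gcd(4, new_value).
This can be at most 4.
Since 4 = old gcd 4, the gcd can only stay the same or decrease.

Answer: no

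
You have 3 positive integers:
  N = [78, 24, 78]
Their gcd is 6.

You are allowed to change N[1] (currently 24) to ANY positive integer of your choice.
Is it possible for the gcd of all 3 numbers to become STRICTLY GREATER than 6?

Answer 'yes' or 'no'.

Current gcd = 6
gcd of all OTHER numbers (without N[1]=24): gcd([78, 78]) = 78
The new gcd after any change is gcd(78, new_value).
This can be at most 78.
Since 78 > old gcd 6, the gcd CAN increase (e.g., set N[1] = 78).

Answer: yes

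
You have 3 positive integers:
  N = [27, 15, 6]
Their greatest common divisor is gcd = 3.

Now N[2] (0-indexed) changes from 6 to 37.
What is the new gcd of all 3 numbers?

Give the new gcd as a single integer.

Answer: 1

Derivation:
Numbers: [27, 15, 6], gcd = 3
Change: index 2, 6 -> 37
gcd of the OTHER numbers (without index 2): gcd([27, 15]) = 3
New gcd = gcd(g_others, new_val) = gcd(3, 37) = 1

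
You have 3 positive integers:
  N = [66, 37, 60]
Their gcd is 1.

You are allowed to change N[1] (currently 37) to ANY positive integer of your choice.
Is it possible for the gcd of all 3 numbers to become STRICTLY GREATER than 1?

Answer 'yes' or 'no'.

Current gcd = 1
gcd of all OTHER numbers (without N[1]=37): gcd([66, 60]) = 6
The new gcd after any change is gcd(6, new_value).
This can be at most 6.
Since 6 > old gcd 1, the gcd CAN increase (e.g., set N[1] = 6).

Answer: yes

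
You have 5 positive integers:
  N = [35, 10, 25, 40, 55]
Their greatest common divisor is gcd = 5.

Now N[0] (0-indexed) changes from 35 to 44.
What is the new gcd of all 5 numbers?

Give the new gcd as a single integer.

Numbers: [35, 10, 25, 40, 55], gcd = 5
Change: index 0, 35 -> 44
gcd of the OTHER numbers (without index 0): gcd([10, 25, 40, 55]) = 5
New gcd = gcd(g_others, new_val) = gcd(5, 44) = 1

Answer: 1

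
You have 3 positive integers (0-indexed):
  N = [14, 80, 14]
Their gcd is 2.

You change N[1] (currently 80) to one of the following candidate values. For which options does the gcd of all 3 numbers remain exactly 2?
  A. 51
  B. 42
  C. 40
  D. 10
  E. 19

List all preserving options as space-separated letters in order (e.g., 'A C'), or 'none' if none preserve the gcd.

Answer: C D

Derivation:
Old gcd = 2; gcd of others (without N[1]) = 14
New gcd for candidate v: gcd(14, v). Preserves old gcd iff gcd(14, v) = 2.
  Option A: v=51, gcd(14,51)=1 -> changes
  Option B: v=42, gcd(14,42)=14 -> changes
  Option C: v=40, gcd(14,40)=2 -> preserves
  Option D: v=10, gcd(14,10)=2 -> preserves
  Option E: v=19, gcd(14,19)=1 -> changes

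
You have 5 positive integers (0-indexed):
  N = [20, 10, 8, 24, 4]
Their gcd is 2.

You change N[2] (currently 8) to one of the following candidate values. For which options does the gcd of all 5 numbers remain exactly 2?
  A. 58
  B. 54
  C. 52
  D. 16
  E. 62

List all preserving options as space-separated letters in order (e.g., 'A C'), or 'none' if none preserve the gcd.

Answer: A B C D E

Derivation:
Old gcd = 2; gcd of others (without N[2]) = 2
New gcd for candidate v: gcd(2, v). Preserves old gcd iff gcd(2, v) = 2.
  Option A: v=58, gcd(2,58)=2 -> preserves
  Option B: v=54, gcd(2,54)=2 -> preserves
  Option C: v=52, gcd(2,52)=2 -> preserves
  Option D: v=16, gcd(2,16)=2 -> preserves
  Option E: v=62, gcd(2,62)=2 -> preserves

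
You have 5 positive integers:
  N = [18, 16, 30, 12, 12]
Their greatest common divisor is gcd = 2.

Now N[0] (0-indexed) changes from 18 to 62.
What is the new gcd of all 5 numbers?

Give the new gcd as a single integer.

Numbers: [18, 16, 30, 12, 12], gcd = 2
Change: index 0, 18 -> 62
gcd of the OTHER numbers (without index 0): gcd([16, 30, 12, 12]) = 2
New gcd = gcd(g_others, new_val) = gcd(2, 62) = 2

Answer: 2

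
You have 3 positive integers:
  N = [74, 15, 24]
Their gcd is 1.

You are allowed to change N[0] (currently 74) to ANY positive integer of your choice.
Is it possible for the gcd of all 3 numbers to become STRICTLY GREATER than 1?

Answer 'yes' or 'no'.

Answer: yes

Derivation:
Current gcd = 1
gcd of all OTHER numbers (without N[0]=74): gcd([15, 24]) = 3
The new gcd after any change is gcd(3, new_value).
This can be at most 3.
Since 3 > old gcd 1, the gcd CAN increase (e.g., set N[0] = 3).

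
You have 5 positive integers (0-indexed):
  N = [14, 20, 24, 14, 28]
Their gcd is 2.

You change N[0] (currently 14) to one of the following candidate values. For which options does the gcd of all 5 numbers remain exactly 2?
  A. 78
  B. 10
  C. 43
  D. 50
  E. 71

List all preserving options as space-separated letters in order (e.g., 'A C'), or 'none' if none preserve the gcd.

Old gcd = 2; gcd of others (without N[0]) = 2
New gcd for candidate v: gcd(2, v). Preserves old gcd iff gcd(2, v) = 2.
  Option A: v=78, gcd(2,78)=2 -> preserves
  Option B: v=10, gcd(2,10)=2 -> preserves
  Option C: v=43, gcd(2,43)=1 -> changes
  Option D: v=50, gcd(2,50)=2 -> preserves
  Option E: v=71, gcd(2,71)=1 -> changes

Answer: A B D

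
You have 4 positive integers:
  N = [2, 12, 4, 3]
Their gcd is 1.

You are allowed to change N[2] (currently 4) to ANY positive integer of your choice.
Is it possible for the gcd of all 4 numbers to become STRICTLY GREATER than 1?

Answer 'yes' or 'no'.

Answer: no

Derivation:
Current gcd = 1
gcd of all OTHER numbers (without N[2]=4): gcd([2, 12, 3]) = 1
The new gcd after any change is gcd(1, new_value).
This can be at most 1.
Since 1 = old gcd 1, the gcd can only stay the same or decrease.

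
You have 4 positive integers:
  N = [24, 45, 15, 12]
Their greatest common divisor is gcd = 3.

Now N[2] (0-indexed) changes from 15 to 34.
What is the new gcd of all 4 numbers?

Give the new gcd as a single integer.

Answer: 1

Derivation:
Numbers: [24, 45, 15, 12], gcd = 3
Change: index 2, 15 -> 34
gcd of the OTHER numbers (without index 2): gcd([24, 45, 12]) = 3
New gcd = gcd(g_others, new_val) = gcd(3, 34) = 1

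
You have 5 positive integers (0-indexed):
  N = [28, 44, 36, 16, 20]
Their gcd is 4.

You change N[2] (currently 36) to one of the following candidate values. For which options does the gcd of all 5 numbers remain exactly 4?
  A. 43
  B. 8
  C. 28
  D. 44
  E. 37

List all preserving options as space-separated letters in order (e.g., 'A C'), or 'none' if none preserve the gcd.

Answer: B C D

Derivation:
Old gcd = 4; gcd of others (without N[2]) = 4
New gcd for candidate v: gcd(4, v). Preserves old gcd iff gcd(4, v) = 4.
  Option A: v=43, gcd(4,43)=1 -> changes
  Option B: v=8, gcd(4,8)=4 -> preserves
  Option C: v=28, gcd(4,28)=4 -> preserves
  Option D: v=44, gcd(4,44)=4 -> preserves
  Option E: v=37, gcd(4,37)=1 -> changes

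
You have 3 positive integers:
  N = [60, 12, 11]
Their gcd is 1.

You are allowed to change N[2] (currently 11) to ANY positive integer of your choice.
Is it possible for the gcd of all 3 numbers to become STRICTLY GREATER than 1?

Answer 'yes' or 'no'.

Current gcd = 1
gcd of all OTHER numbers (without N[2]=11): gcd([60, 12]) = 12
The new gcd after any change is gcd(12, new_value).
This can be at most 12.
Since 12 > old gcd 1, the gcd CAN increase (e.g., set N[2] = 12).

Answer: yes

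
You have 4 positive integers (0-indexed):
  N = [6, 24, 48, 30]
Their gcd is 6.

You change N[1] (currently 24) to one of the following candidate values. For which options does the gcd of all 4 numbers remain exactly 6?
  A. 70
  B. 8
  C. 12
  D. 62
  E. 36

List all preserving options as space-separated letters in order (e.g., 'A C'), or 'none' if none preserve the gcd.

Old gcd = 6; gcd of others (without N[1]) = 6
New gcd for candidate v: gcd(6, v). Preserves old gcd iff gcd(6, v) = 6.
  Option A: v=70, gcd(6,70)=2 -> changes
  Option B: v=8, gcd(6,8)=2 -> changes
  Option C: v=12, gcd(6,12)=6 -> preserves
  Option D: v=62, gcd(6,62)=2 -> changes
  Option E: v=36, gcd(6,36)=6 -> preserves

Answer: C E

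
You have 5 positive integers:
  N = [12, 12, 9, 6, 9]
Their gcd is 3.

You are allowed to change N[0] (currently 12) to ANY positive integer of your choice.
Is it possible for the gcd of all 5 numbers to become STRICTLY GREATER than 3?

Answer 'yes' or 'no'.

Answer: no

Derivation:
Current gcd = 3
gcd of all OTHER numbers (without N[0]=12): gcd([12, 9, 6, 9]) = 3
The new gcd after any change is gcd(3, new_value).
This can be at most 3.
Since 3 = old gcd 3, the gcd can only stay the same or decrease.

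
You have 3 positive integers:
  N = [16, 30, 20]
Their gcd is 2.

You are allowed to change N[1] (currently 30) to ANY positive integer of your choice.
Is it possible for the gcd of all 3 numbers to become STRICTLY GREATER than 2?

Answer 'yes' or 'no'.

Current gcd = 2
gcd of all OTHER numbers (without N[1]=30): gcd([16, 20]) = 4
The new gcd after any change is gcd(4, new_value).
This can be at most 4.
Since 4 > old gcd 2, the gcd CAN increase (e.g., set N[1] = 4).

Answer: yes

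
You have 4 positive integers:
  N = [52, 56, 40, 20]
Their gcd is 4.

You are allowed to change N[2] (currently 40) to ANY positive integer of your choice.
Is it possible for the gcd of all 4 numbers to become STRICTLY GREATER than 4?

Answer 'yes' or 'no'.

Current gcd = 4
gcd of all OTHER numbers (without N[2]=40): gcd([52, 56, 20]) = 4
The new gcd after any change is gcd(4, new_value).
This can be at most 4.
Since 4 = old gcd 4, the gcd can only stay the same or decrease.

Answer: no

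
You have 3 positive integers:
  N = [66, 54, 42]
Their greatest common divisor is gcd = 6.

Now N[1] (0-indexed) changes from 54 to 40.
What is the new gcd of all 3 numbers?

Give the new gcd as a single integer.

Numbers: [66, 54, 42], gcd = 6
Change: index 1, 54 -> 40
gcd of the OTHER numbers (without index 1): gcd([66, 42]) = 6
New gcd = gcd(g_others, new_val) = gcd(6, 40) = 2

Answer: 2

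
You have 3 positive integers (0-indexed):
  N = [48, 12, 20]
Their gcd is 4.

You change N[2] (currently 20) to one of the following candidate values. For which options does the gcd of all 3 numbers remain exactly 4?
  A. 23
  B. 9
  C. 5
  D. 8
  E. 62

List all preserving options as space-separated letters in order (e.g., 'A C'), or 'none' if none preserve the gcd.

Old gcd = 4; gcd of others (without N[2]) = 12
New gcd for candidate v: gcd(12, v). Preserves old gcd iff gcd(12, v) = 4.
  Option A: v=23, gcd(12,23)=1 -> changes
  Option B: v=9, gcd(12,9)=3 -> changes
  Option C: v=5, gcd(12,5)=1 -> changes
  Option D: v=8, gcd(12,8)=4 -> preserves
  Option E: v=62, gcd(12,62)=2 -> changes

Answer: D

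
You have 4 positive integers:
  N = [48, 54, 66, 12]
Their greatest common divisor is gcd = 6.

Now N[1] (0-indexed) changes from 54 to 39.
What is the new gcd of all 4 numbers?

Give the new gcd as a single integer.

Numbers: [48, 54, 66, 12], gcd = 6
Change: index 1, 54 -> 39
gcd of the OTHER numbers (without index 1): gcd([48, 66, 12]) = 6
New gcd = gcd(g_others, new_val) = gcd(6, 39) = 3

Answer: 3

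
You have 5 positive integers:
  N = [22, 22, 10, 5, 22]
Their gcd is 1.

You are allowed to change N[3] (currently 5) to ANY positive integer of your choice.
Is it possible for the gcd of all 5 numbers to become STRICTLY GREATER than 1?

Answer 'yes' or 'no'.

Current gcd = 1
gcd of all OTHER numbers (without N[3]=5): gcd([22, 22, 10, 22]) = 2
The new gcd after any change is gcd(2, new_value).
This can be at most 2.
Since 2 > old gcd 1, the gcd CAN increase (e.g., set N[3] = 2).

Answer: yes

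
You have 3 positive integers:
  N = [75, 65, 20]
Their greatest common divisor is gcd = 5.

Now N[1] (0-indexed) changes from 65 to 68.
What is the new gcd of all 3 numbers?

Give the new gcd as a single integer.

Numbers: [75, 65, 20], gcd = 5
Change: index 1, 65 -> 68
gcd of the OTHER numbers (without index 1): gcd([75, 20]) = 5
New gcd = gcd(g_others, new_val) = gcd(5, 68) = 1

Answer: 1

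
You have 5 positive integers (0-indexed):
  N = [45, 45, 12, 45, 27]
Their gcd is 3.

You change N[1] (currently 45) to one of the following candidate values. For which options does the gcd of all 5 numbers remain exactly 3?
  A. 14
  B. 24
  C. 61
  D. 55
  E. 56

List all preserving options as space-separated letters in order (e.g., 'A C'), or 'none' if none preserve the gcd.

Answer: B

Derivation:
Old gcd = 3; gcd of others (without N[1]) = 3
New gcd for candidate v: gcd(3, v). Preserves old gcd iff gcd(3, v) = 3.
  Option A: v=14, gcd(3,14)=1 -> changes
  Option B: v=24, gcd(3,24)=3 -> preserves
  Option C: v=61, gcd(3,61)=1 -> changes
  Option D: v=55, gcd(3,55)=1 -> changes
  Option E: v=56, gcd(3,56)=1 -> changes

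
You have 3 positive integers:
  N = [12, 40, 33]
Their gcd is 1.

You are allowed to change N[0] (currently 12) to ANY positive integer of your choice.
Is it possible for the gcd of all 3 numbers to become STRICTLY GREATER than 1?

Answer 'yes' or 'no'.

Answer: no

Derivation:
Current gcd = 1
gcd of all OTHER numbers (without N[0]=12): gcd([40, 33]) = 1
The new gcd after any change is gcd(1, new_value).
This can be at most 1.
Since 1 = old gcd 1, the gcd can only stay the same or decrease.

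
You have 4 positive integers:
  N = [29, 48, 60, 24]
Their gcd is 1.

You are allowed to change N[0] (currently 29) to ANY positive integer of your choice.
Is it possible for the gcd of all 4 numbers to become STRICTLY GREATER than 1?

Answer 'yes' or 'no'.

Current gcd = 1
gcd of all OTHER numbers (without N[0]=29): gcd([48, 60, 24]) = 12
The new gcd after any change is gcd(12, new_value).
This can be at most 12.
Since 12 > old gcd 1, the gcd CAN increase (e.g., set N[0] = 12).

Answer: yes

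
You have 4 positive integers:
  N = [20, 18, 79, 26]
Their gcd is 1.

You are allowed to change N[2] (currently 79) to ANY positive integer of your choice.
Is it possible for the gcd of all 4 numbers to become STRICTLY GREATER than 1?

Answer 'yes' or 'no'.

Current gcd = 1
gcd of all OTHER numbers (without N[2]=79): gcd([20, 18, 26]) = 2
The new gcd after any change is gcd(2, new_value).
This can be at most 2.
Since 2 > old gcd 1, the gcd CAN increase (e.g., set N[2] = 2).

Answer: yes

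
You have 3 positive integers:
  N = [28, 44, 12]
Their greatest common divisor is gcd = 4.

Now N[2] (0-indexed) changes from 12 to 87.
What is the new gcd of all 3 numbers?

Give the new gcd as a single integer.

Answer: 1

Derivation:
Numbers: [28, 44, 12], gcd = 4
Change: index 2, 12 -> 87
gcd of the OTHER numbers (without index 2): gcd([28, 44]) = 4
New gcd = gcd(g_others, new_val) = gcd(4, 87) = 1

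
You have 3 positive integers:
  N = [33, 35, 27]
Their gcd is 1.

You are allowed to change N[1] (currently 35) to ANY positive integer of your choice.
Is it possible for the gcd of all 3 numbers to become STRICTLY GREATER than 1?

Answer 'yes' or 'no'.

Current gcd = 1
gcd of all OTHER numbers (without N[1]=35): gcd([33, 27]) = 3
The new gcd after any change is gcd(3, new_value).
This can be at most 3.
Since 3 > old gcd 1, the gcd CAN increase (e.g., set N[1] = 3).

Answer: yes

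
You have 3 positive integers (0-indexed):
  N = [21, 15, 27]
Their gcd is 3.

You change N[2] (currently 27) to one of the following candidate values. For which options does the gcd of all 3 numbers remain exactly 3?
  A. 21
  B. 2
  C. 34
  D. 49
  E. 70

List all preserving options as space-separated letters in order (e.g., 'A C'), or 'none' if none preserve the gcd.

Answer: A

Derivation:
Old gcd = 3; gcd of others (without N[2]) = 3
New gcd for candidate v: gcd(3, v). Preserves old gcd iff gcd(3, v) = 3.
  Option A: v=21, gcd(3,21)=3 -> preserves
  Option B: v=2, gcd(3,2)=1 -> changes
  Option C: v=34, gcd(3,34)=1 -> changes
  Option D: v=49, gcd(3,49)=1 -> changes
  Option E: v=70, gcd(3,70)=1 -> changes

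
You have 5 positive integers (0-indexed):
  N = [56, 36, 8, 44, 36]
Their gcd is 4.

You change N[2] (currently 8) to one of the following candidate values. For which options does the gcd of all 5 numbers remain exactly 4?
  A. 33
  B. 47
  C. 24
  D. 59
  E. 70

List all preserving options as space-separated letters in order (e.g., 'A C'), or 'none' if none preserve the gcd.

Answer: C

Derivation:
Old gcd = 4; gcd of others (without N[2]) = 4
New gcd for candidate v: gcd(4, v). Preserves old gcd iff gcd(4, v) = 4.
  Option A: v=33, gcd(4,33)=1 -> changes
  Option B: v=47, gcd(4,47)=1 -> changes
  Option C: v=24, gcd(4,24)=4 -> preserves
  Option D: v=59, gcd(4,59)=1 -> changes
  Option E: v=70, gcd(4,70)=2 -> changes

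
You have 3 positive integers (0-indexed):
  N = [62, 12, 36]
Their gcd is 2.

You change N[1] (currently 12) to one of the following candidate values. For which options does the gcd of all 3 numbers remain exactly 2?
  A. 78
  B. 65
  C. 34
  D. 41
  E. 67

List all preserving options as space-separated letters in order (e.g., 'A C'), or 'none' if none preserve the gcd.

Answer: A C

Derivation:
Old gcd = 2; gcd of others (without N[1]) = 2
New gcd for candidate v: gcd(2, v). Preserves old gcd iff gcd(2, v) = 2.
  Option A: v=78, gcd(2,78)=2 -> preserves
  Option B: v=65, gcd(2,65)=1 -> changes
  Option C: v=34, gcd(2,34)=2 -> preserves
  Option D: v=41, gcd(2,41)=1 -> changes
  Option E: v=67, gcd(2,67)=1 -> changes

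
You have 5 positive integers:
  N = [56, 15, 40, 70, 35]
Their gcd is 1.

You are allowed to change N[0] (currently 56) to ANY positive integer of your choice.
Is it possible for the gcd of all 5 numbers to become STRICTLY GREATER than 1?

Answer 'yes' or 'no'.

Answer: yes

Derivation:
Current gcd = 1
gcd of all OTHER numbers (without N[0]=56): gcd([15, 40, 70, 35]) = 5
The new gcd after any change is gcd(5, new_value).
This can be at most 5.
Since 5 > old gcd 1, the gcd CAN increase (e.g., set N[0] = 5).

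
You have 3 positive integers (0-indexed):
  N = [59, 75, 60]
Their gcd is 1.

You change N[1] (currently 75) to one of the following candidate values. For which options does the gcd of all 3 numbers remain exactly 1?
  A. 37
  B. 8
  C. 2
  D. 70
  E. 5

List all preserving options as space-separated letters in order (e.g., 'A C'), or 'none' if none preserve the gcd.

Answer: A B C D E

Derivation:
Old gcd = 1; gcd of others (without N[1]) = 1
New gcd for candidate v: gcd(1, v). Preserves old gcd iff gcd(1, v) = 1.
  Option A: v=37, gcd(1,37)=1 -> preserves
  Option B: v=8, gcd(1,8)=1 -> preserves
  Option C: v=2, gcd(1,2)=1 -> preserves
  Option D: v=70, gcd(1,70)=1 -> preserves
  Option E: v=5, gcd(1,5)=1 -> preserves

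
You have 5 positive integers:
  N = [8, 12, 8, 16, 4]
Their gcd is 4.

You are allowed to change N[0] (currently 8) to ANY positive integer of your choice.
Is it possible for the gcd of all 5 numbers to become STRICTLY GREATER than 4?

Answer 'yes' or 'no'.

Current gcd = 4
gcd of all OTHER numbers (without N[0]=8): gcd([12, 8, 16, 4]) = 4
The new gcd after any change is gcd(4, new_value).
This can be at most 4.
Since 4 = old gcd 4, the gcd can only stay the same or decrease.

Answer: no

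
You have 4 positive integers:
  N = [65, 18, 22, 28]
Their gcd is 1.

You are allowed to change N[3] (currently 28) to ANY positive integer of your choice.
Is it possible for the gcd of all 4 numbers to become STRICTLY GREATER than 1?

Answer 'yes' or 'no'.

Answer: no

Derivation:
Current gcd = 1
gcd of all OTHER numbers (without N[3]=28): gcd([65, 18, 22]) = 1
The new gcd after any change is gcd(1, new_value).
This can be at most 1.
Since 1 = old gcd 1, the gcd can only stay the same or decrease.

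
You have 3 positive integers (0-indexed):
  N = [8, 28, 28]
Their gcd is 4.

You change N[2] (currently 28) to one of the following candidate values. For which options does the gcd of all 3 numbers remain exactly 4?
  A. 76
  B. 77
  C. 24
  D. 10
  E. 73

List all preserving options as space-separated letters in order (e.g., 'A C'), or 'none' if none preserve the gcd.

Answer: A C

Derivation:
Old gcd = 4; gcd of others (without N[2]) = 4
New gcd for candidate v: gcd(4, v). Preserves old gcd iff gcd(4, v) = 4.
  Option A: v=76, gcd(4,76)=4 -> preserves
  Option B: v=77, gcd(4,77)=1 -> changes
  Option C: v=24, gcd(4,24)=4 -> preserves
  Option D: v=10, gcd(4,10)=2 -> changes
  Option E: v=73, gcd(4,73)=1 -> changes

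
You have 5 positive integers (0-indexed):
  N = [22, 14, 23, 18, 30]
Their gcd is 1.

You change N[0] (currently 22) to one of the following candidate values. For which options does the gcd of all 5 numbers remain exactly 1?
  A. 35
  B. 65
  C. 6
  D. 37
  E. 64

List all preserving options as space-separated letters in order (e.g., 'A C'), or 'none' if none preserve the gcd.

Old gcd = 1; gcd of others (without N[0]) = 1
New gcd for candidate v: gcd(1, v). Preserves old gcd iff gcd(1, v) = 1.
  Option A: v=35, gcd(1,35)=1 -> preserves
  Option B: v=65, gcd(1,65)=1 -> preserves
  Option C: v=6, gcd(1,6)=1 -> preserves
  Option D: v=37, gcd(1,37)=1 -> preserves
  Option E: v=64, gcd(1,64)=1 -> preserves

Answer: A B C D E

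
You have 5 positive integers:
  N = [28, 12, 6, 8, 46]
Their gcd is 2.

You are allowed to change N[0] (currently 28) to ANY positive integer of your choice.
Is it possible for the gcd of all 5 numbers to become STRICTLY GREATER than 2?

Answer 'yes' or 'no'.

Current gcd = 2
gcd of all OTHER numbers (without N[0]=28): gcd([12, 6, 8, 46]) = 2
The new gcd after any change is gcd(2, new_value).
This can be at most 2.
Since 2 = old gcd 2, the gcd can only stay the same or decrease.

Answer: no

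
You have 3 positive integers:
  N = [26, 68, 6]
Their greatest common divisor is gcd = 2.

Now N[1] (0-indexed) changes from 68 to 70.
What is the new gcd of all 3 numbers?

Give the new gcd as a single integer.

Answer: 2

Derivation:
Numbers: [26, 68, 6], gcd = 2
Change: index 1, 68 -> 70
gcd of the OTHER numbers (without index 1): gcd([26, 6]) = 2
New gcd = gcd(g_others, new_val) = gcd(2, 70) = 2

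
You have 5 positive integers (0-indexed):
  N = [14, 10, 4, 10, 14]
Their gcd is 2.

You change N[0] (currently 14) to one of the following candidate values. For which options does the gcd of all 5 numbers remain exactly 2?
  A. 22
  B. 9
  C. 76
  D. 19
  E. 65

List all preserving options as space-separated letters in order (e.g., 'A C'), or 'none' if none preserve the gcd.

Old gcd = 2; gcd of others (without N[0]) = 2
New gcd for candidate v: gcd(2, v). Preserves old gcd iff gcd(2, v) = 2.
  Option A: v=22, gcd(2,22)=2 -> preserves
  Option B: v=9, gcd(2,9)=1 -> changes
  Option C: v=76, gcd(2,76)=2 -> preserves
  Option D: v=19, gcd(2,19)=1 -> changes
  Option E: v=65, gcd(2,65)=1 -> changes

Answer: A C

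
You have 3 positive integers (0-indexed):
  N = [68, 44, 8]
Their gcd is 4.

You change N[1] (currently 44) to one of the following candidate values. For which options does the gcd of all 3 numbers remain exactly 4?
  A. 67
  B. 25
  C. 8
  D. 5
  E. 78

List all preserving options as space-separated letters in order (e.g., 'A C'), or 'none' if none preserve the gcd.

Old gcd = 4; gcd of others (without N[1]) = 4
New gcd for candidate v: gcd(4, v). Preserves old gcd iff gcd(4, v) = 4.
  Option A: v=67, gcd(4,67)=1 -> changes
  Option B: v=25, gcd(4,25)=1 -> changes
  Option C: v=8, gcd(4,8)=4 -> preserves
  Option D: v=5, gcd(4,5)=1 -> changes
  Option E: v=78, gcd(4,78)=2 -> changes

Answer: C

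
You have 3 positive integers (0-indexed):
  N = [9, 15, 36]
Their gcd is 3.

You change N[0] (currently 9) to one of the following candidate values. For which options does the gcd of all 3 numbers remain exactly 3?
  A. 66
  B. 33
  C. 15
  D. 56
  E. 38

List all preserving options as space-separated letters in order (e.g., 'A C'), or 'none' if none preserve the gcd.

Old gcd = 3; gcd of others (without N[0]) = 3
New gcd for candidate v: gcd(3, v). Preserves old gcd iff gcd(3, v) = 3.
  Option A: v=66, gcd(3,66)=3 -> preserves
  Option B: v=33, gcd(3,33)=3 -> preserves
  Option C: v=15, gcd(3,15)=3 -> preserves
  Option D: v=56, gcd(3,56)=1 -> changes
  Option E: v=38, gcd(3,38)=1 -> changes

Answer: A B C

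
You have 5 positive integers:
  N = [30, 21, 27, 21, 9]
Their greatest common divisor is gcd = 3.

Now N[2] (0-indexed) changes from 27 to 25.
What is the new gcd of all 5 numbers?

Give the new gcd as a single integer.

Numbers: [30, 21, 27, 21, 9], gcd = 3
Change: index 2, 27 -> 25
gcd of the OTHER numbers (without index 2): gcd([30, 21, 21, 9]) = 3
New gcd = gcd(g_others, new_val) = gcd(3, 25) = 1

Answer: 1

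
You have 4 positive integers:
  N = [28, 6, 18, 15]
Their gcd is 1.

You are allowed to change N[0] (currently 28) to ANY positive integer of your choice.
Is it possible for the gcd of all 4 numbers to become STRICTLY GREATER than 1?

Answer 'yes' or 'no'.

Current gcd = 1
gcd of all OTHER numbers (without N[0]=28): gcd([6, 18, 15]) = 3
The new gcd after any change is gcd(3, new_value).
This can be at most 3.
Since 3 > old gcd 1, the gcd CAN increase (e.g., set N[0] = 3).

Answer: yes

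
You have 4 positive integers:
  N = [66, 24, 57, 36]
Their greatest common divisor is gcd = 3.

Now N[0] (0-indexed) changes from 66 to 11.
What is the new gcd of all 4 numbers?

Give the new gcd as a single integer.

Answer: 1

Derivation:
Numbers: [66, 24, 57, 36], gcd = 3
Change: index 0, 66 -> 11
gcd of the OTHER numbers (without index 0): gcd([24, 57, 36]) = 3
New gcd = gcd(g_others, new_val) = gcd(3, 11) = 1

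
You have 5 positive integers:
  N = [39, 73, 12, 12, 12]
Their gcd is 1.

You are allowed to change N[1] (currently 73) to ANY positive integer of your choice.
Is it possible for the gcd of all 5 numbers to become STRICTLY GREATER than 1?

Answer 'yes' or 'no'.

Current gcd = 1
gcd of all OTHER numbers (without N[1]=73): gcd([39, 12, 12, 12]) = 3
The new gcd after any change is gcd(3, new_value).
This can be at most 3.
Since 3 > old gcd 1, the gcd CAN increase (e.g., set N[1] = 3).

Answer: yes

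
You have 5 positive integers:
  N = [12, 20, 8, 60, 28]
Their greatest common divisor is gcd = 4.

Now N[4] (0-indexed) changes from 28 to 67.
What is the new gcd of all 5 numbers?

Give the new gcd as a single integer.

Answer: 1

Derivation:
Numbers: [12, 20, 8, 60, 28], gcd = 4
Change: index 4, 28 -> 67
gcd of the OTHER numbers (without index 4): gcd([12, 20, 8, 60]) = 4
New gcd = gcd(g_others, new_val) = gcd(4, 67) = 1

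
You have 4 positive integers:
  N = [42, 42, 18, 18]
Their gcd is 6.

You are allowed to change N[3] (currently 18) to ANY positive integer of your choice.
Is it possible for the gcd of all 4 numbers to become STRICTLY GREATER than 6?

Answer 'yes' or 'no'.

Current gcd = 6
gcd of all OTHER numbers (without N[3]=18): gcd([42, 42, 18]) = 6
The new gcd after any change is gcd(6, new_value).
This can be at most 6.
Since 6 = old gcd 6, the gcd can only stay the same or decrease.

Answer: no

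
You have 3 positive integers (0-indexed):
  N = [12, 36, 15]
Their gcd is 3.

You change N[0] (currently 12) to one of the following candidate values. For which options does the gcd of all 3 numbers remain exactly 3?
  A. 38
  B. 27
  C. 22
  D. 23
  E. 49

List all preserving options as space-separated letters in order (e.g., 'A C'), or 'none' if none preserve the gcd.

Answer: B

Derivation:
Old gcd = 3; gcd of others (without N[0]) = 3
New gcd for candidate v: gcd(3, v). Preserves old gcd iff gcd(3, v) = 3.
  Option A: v=38, gcd(3,38)=1 -> changes
  Option B: v=27, gcd(3,27)=3 -> preserves
  Option C: v=22, gcd(3,22)=1 -> changes
  Option D: v=23, gcd(3,23)=1 -> changes
  Option E: v=49, gcd(3,49)=1 -> changes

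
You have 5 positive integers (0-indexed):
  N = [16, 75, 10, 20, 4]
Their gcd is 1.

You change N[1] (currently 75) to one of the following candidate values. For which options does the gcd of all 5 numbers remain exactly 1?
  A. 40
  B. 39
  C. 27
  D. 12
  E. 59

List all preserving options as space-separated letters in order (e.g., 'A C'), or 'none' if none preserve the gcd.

Answer: B C E

Derivation:
Old gcd = 1; gcd of others (without N[1]) = 2
New gcd for candidate v: gcd(2, v). Preserves old gcd iff gcd(2, v) = 1.
  Option A: v=40, gcd(2,40)=2 -> changes
  Option B: v=39, gcd(2,39)=1 -> preserves
  Option C: v=27, gcd(2,27)=1 -> preserves
  Option D: v=12, gcd(2,12)=2 -> changes
  Option E: v=59, gcd(2,59)=1 -> preserves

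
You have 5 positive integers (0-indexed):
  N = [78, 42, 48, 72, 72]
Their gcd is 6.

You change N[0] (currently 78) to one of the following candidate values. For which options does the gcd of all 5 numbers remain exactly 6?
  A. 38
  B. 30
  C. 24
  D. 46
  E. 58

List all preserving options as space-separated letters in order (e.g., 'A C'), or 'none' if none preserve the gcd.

Old gcd = 6; gcd of others (without N[0]) = 6
New gcd for candidate v: gcd(6, v). Preserves old gcd iff gcd(6, v) = 6.
  Option A: v=38, gcd(6,38)=2 -> changes
  Option B: v=30, gcd(6,30)=6 -> preserves
  Option C: v=24, gcd(6,24)=6 -> preserves
  Option D: v=46, gcd(6,46)=2 -> changes
  Option E: v=58, gcd(6,58)=2 -> changes

Answer: B C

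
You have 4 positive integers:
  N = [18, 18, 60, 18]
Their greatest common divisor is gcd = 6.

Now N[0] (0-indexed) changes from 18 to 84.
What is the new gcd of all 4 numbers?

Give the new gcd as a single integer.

Answer: 6

Derivation:
Numbers: [18, 18, 60, 18], gcd = 6
Change: index 0, 18 -> 84
gcd of the OTHER numbers (without index 0): gcd([18, 60, 18]) = 6
New gcd = gcd(g_others, new_val) = gcd(6, 84) = 6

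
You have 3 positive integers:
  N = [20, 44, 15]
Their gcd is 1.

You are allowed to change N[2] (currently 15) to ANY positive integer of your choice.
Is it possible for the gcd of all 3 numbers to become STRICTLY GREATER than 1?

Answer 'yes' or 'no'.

Answer: yes

Derivation:
Current gcd = 1
gcd of all OTHER numbers (without N[2]=15): gcd([20, 44]) = 4
The new gcd after any change is gcd(4, new_value).
This can be at most 4.
Since 4 > old gcd 1, the gcd CAN increase (e.g., set N[2] = 4).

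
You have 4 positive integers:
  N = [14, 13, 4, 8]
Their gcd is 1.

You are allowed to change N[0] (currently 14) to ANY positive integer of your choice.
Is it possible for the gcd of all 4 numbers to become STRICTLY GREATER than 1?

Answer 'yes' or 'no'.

Answer: no

Derivation:
Current gcd = 1
gcd of all OTHER numbers (without N[0]=14): gcd([13, 4, 8]) = 1
The new gcd after any change is gcd(1, new_value).
This can be at most 1.
Since 1 = old gcd 1, the gcd can only stay the same or decrease.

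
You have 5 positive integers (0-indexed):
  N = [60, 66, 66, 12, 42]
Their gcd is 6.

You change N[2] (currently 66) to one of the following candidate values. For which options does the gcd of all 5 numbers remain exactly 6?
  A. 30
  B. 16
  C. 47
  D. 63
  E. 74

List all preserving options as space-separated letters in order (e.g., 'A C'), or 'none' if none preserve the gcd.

Answer: A

Derivation:
Old gcd = 6; gcd of others (without N[2]) = 6
New gcd for candidate v: gcd(6, v). Preserves old gcd iff gcd(6, v) = 6.
  Option A: v=30, gcd(6,30)=6 -> preserves
  Option B: v=16, gcd(6,16)=2 -> changes
  Option C: v=47, gcd(6,47)=1 -> changes
  Option D: v=63, gcd(6,63)=3 -> changes
  Option E: v=74, gcd(6,74)=2 -> changes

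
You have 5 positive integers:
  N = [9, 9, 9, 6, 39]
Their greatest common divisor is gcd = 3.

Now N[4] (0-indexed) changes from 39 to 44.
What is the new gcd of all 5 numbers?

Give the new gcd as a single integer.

Numbers: [9, 9, 9, 6, 39], gcd = 3
Change: index 4, 39 -> 44
gcd of the OTHER numbers (without index 4): gcd([9, 9, 9, 6]) = 3
New gcd = gcd(g_others, new_val) = gcd(3, 44) = 1

Answer: 1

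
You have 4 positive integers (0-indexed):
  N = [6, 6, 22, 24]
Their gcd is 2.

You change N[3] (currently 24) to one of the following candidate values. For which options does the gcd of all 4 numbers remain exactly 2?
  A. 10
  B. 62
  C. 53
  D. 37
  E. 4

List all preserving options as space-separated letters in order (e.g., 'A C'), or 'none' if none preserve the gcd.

Answer: A B E

Derivation:
Old gcd = 2; gcd of others (without N[3]) = 2
New gcd for candidate v: gcd(2, v). Preserves old gcd iff gcd(2, v) = 2.
  Option A: v=10, gcd(2,10)=2 -> preserves
  Option B: v=62, gcd(2,62)=2 -> preserves
  Option C: v=53, gcd(2,53)=1 -> changes
  Option D: v=37, gcd(2,37)=1 -> changes
  Option E: v=4, gcd(2,4)=2 -> preserves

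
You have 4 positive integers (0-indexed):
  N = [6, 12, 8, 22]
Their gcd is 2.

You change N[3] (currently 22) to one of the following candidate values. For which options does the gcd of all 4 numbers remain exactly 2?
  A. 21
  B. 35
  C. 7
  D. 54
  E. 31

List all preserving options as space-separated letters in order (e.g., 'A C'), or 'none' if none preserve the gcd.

Old gcd = 2; gcd of others (without N[3]) = 2
New gcd for candidate v: gcd(2, v). Preserves old gcd iff gcd(2, v) = 2.
  Option A: v=21, gcd(2,21)=1 -> changes
  Option B: v=35, gcd(2,35)=1 -> changes
  Option C: v=7, gcd(2,7)=1 -> changes
  Option D: v=54, gcd(2,54)=2 -> preserves
  Option E: v=31, gcd(2,31)=1 -> changes

Answer: D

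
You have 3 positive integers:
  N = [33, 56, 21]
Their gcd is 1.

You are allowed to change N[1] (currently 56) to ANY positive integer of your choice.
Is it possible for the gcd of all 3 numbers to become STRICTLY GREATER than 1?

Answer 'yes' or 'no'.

Answer: yes

Derivation:
Current gcd = 1
gcd of all OTHER numbers (without N[1]=56): gcd([33, 21]) = 3
The new gcd after any change is gcd(3, new_value).
This can be at most 3.
Since 3 > old gcd 1, the gcd CAN increase (e.g., set N[1] = 3).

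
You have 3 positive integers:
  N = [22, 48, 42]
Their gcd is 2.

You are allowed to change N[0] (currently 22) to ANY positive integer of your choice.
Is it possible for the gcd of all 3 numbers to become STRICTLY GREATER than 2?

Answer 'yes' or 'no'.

Current gcd = 2
gcd of all OTHER numbers (without N[0]=22): gcd([48, 42]) = 6
The new gcd after any change is gcd(6, new_value).
This can be at most 6.
Since 6 > old gcd 2, the gcd CAN increase (e.g., set N[0] = 6).

Answer: yes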